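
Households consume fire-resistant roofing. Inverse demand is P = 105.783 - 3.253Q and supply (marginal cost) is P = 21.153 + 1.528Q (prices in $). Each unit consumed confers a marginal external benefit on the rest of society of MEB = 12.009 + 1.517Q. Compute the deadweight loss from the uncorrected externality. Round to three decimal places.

Market equilibrium (private): 21.153 + 1.528Q = 105.783 - 3.253Q → Q_m = 17.7013.
Social marginal benefit = demand + MEB = 117.792 - 1.736Q.
Set SMB = MC: 117.792 - 1.736Q = 21.153 + 1.528Q → Q* = 29.6075.
Height of the DWL triangle at Q_m is SMB(Q_m) − MC(Q_m) = MEB(Q_m) = 38.8619.
DWL = ½ × 11.9062 × 38.8619 = 231.3488.

DWL = $231.349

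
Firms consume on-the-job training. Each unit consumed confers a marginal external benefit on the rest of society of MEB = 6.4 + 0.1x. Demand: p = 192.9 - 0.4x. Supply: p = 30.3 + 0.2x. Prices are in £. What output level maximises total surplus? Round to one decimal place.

x* = 338.0

Social marginal benefit = demand + MEB = 199.3 - 0.3x.
Set SMB = MC: 199.3 - 0.3x = 30.3 + 0.2x → x* = 338.0000.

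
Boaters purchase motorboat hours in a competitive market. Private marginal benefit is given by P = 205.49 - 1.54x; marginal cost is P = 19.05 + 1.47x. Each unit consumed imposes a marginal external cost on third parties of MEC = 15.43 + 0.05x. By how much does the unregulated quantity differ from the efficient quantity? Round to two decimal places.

6.05 units

Market equilibrium (private): 19.05 + 1.47x = 205.49 - 1.54x → x_m = 61.9402.
Social marginal benefit = demand − MEC = 190.06 - 1.59x.
Set SMB = MC: 190.06 - 1.59x = 19.05 + 1.47x → x* = 55.8856.
Gap = |61.9402 − 55.8856| = 6.0546.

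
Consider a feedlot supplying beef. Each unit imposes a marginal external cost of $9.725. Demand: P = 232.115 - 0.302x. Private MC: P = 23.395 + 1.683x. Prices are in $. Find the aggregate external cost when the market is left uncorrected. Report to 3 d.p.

$1022.570

Market equilibrium (private): 23.395 + 1.683x = 232.115 - 0.302x → x_m = 105.1486.
Total external cost = MEC × x_m = 9.725 × 105.1486 = 1022.5701.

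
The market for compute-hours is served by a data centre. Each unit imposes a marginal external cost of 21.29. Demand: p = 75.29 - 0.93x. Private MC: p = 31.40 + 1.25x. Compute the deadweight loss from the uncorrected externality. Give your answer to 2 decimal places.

Market equilibrium (private): 31.40 + 1.25x = 75.29 - 0.93x → x_m = 20.1330.
Social marginal cost = private MC + MEC = 52.69 + 1.25x.
Set SMC = demand: 52.69 + 1.25x = 75.29 - 0.93x → x* = 10.3670.
The welfare-loss triangle has base |x_m − x*| and height MEC(x_m) (the vertical gap between SMC and demand is zero at x* and MEC at x_m).
DWL = ½ × 9.7660 × 21.2900 = 103.9591.

DWL = 103.96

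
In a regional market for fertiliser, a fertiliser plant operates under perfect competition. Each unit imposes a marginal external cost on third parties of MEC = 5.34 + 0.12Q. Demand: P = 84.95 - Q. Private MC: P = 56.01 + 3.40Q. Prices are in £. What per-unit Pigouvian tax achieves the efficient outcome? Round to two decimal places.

Social marginal cost = private MC + MEC = 61.35 + 3.52Q.
Set SMC = demand: 61.35 + 3.52Q = 84.95 - Q → Q* = 5.2212.
The Pigouvian tax equals MEC at Q*: 5.34 + 0.12×5.2212 = 5.9665.

tax = £5.97 per unit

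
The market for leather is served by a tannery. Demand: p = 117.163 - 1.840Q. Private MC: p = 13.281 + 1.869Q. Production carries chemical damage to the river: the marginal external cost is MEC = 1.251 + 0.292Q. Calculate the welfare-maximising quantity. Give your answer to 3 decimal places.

Q* = 25.651

Social marginal cost = private MC + MEC = 14.532 + 2.161Q.
Set SMC = demand: 14.532 + 2.161Q = 117.163 - 1.840Q → Q* = 25.6513.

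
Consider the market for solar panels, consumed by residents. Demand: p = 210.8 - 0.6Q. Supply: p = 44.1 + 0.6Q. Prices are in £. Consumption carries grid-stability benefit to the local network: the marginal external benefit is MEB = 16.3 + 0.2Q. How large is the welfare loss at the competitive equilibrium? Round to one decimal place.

Market equilibrium (private): 44.1 + 0.6Q = 210.8 - 0.6Q → Q_m = 138.9167.
Social marginal benefit = demand + MEB = 227.1 - 0.4Q.
Set SMB = MC: 227.1 - 0.4Q = 44.1 + 0.6Q → Q* = 183.0000.
The loss is the area between SMB and MC from Q* to Q_m; with linear curves that's a triangle of height MEB(Q_m).
DWL = ½ × 44.0833 × 44.0833 = 971.6687.

DWL = £971.7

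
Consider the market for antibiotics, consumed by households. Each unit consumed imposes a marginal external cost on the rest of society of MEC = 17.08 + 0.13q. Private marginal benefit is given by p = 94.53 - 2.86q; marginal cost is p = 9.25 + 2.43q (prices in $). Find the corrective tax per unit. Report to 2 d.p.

Social marginal benefit = demand − MEC = 77.45 - 2.99q.
Set SMB = MC: 77.45 - 2.99q = 9.25 + 2.43q → q* = 12.5830.
The Pigouvian tax equals MEC at q*: 17.08 + 0.13×12.5830 = 18.7158.

tax = $18.72 per unit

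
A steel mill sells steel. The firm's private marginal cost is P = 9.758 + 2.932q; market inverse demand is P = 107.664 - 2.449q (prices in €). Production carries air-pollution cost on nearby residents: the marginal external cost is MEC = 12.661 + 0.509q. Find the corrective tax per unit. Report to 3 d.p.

tax = €20.028 per unit

Social marginal cost = private MC + MEC = 22.419 + 3.441q.
Set SMC = demand: 22.419 + 3.441q = 107.664 - 2.449q → q* = 14.4728.
The Pigouvian tax equals MEC at q*: 12.661 + 0.509×14.4728 = 20.0277.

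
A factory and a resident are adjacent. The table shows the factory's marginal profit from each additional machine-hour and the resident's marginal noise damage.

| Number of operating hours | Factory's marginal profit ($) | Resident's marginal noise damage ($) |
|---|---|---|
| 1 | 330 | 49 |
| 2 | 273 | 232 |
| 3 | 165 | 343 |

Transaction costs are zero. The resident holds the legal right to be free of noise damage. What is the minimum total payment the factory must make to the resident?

Efficient level: marginal profit ≥ marginal noise damage through level 2, so k* = 2.
With the resident holding the right, the factory must at least compensate total damage at k*: 49 + 232 = 281.

$281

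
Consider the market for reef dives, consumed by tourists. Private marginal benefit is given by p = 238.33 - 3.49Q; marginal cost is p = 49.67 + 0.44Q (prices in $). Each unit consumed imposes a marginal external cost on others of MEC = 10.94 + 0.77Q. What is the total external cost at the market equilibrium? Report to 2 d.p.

Market equilibrium (private): 49.67 + 0.44Q = 238.33 - 3.49Q → Q_m = 48.0051.
Total external cost = ∫₀^{Q_m} (10.94 + 0.77Q) dQ = 10.94×48.0051 + ½×0.77×48.0051² = 1412.4043.

$1412.40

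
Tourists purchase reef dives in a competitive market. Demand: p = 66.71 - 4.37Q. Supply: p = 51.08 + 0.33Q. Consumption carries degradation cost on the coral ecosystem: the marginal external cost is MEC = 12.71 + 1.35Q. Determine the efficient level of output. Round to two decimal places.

Q* = 0.48

Social marginal benefit = demand − MEC = 54.00 - 5.72Q.
Set SMB = MC: 54.00 - 5.72Q = 51.08 + 0.33Q → Q* = 0.4826.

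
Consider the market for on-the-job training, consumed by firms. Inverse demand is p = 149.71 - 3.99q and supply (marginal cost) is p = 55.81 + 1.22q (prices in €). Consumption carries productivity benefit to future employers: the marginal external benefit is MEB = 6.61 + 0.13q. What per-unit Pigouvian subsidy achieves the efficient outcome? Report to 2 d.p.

Social marginal benefit = demand + MEB = 156.32 - 3.86q.
Set SMB = MC: 156.32 - 3.86q = 55.81 + 1.22q → q* = 19.7854.
The Pigouvian subsidy equals MEB at q*: 6.61 + 0.13×19.7854 = 9.1821.

subsidy = €9.18 per unit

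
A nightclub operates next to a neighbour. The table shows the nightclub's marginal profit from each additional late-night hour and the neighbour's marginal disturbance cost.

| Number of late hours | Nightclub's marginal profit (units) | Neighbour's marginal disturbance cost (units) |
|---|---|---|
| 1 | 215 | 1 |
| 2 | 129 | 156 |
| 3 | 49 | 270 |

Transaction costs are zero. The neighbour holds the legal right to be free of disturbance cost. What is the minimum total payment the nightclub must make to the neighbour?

1

Efficient level: marginal profit ≥ marginal disturbance cost through level 1, so k* = 1.
With the neighbour holding the right, the nightclub must at least compensate total damage at k*: 1 = 1.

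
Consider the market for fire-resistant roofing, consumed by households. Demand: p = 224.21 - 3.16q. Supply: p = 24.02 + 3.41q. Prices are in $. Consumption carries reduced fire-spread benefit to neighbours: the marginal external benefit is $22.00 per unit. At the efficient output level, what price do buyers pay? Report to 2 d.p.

P = $117.34

Social marginal benefit = demand + MEB = 246.21 - 3.16q.
Set SMB = MC: 246.21 - 3.16q = 24.02 + 3.41q → q* = 33.8189.
Consumer price on the demand curve at q*: 224.21 − 3.16×33.8189 = 117.3423.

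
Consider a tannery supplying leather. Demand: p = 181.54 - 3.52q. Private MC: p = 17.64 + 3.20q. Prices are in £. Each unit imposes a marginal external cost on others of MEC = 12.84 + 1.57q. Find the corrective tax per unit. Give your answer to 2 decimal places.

tax = £41.45 per unit

Social marginal cost = private MC + MEC = 30.48 + 4.77q.
Set SMC = demand: 30.48 + 4.77q = 181.54 - 3.52q → q* = 18.2220.
The Pigouvian tax equals MEC at q*: 12.84 + 1.57×18.2220 = 41.4485.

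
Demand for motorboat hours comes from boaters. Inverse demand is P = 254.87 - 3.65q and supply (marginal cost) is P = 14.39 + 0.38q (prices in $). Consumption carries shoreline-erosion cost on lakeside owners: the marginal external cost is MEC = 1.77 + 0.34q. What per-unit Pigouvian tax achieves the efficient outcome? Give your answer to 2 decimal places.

tax = $20.34 per unit

Social marginal benefit = demand − MEC = 253.10 - 3.99q.
Set SMB = MC: 253.10 - 3.99q = 14.39 + 0.38q → q* = 54.6247.
The Pigouvian tax equals MEC at q*: 1.77 + 0.34×54.6247 = 20.3424.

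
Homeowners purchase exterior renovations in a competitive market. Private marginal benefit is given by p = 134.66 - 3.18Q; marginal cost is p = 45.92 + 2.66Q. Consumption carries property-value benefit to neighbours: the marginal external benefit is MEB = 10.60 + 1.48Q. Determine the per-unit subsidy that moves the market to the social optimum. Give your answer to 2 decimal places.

subsidy = 44.32 per unit

Social marginal benefit = demand + MEB = 145.26 - 1.70Q.
Set SMB = MC: 145.26 - 1.70Q = 45.92 + 2.66Q → Q* = 22.7844.
The Pigouvian subsidy equals MEB at Q*: 10.60 + 1.48×22.7844 = 44.3209.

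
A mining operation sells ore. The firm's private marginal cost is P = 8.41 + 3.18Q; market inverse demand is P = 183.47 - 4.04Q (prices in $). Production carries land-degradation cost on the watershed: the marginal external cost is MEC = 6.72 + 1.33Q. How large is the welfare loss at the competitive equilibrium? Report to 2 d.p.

DWL = $88.80

Market equilibrium (private): 8.41 + 3.18Q = 183.47 - 4.04Q → Q_m = 24.2465.
Social marginal cost = private MC + MEC = 15.13 + 4.51Q.
Set SMC = demand: 15.13 + 4.51Q = 183.47 - 4.04Q → Q* = 19.6889.
Height of the DWL triangle at Q_m is SMC(Q_m) − demand(Q_m) = MEC(Q_m) = 38.9679.
DWL = ½ × 4.5576 × 38.9679 = 88.8001.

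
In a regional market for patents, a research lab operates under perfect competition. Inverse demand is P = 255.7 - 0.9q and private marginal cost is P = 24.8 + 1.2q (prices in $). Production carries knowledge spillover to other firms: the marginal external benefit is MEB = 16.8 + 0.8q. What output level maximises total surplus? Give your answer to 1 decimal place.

Social marginal cost = private MC − MEB = 8.0 + 0.4q.
Set SMC = demand: 8.0 + 0.4q = 255.7 - 0.9q → q* = 190.5385.

q* = 190.5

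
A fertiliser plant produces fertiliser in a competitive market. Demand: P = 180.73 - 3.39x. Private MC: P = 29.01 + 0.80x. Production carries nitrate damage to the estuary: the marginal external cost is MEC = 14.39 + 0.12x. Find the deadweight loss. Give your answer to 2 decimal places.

Market equilibrium (private): 29.01 + 0.80x = 180.73 - 3.39x → x_m = 36.2100.
Social marginal cost = private MC + MEC = 43.40 + 0.92x.
Set SMC = demand: 43.40 + 0.92x = 180.73 - 3.39x → x* = 31.8631.
Height of the DWL triangle at x_m is SMC(x_m) − demand(x_m) = MEC(x_m) = 18.7352.
DWL = ½ × 4.3469 × 18.7352 = 40.7200.

DWL = 40.72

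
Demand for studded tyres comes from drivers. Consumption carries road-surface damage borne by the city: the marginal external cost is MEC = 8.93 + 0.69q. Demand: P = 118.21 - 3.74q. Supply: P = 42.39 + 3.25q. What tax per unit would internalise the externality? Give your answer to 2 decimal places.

tax = 14.94 per unit

Social marginal benefit = demand − MEC = 109.28 - 4.43q.
Set SMB = MC: 109.28 - 4.43q = 42.39 + 3.25q → q* = 8.7096.
The Pigouvian tax equals MEC at q*: 8.93 + 0.69×8.7096 = 14.9396.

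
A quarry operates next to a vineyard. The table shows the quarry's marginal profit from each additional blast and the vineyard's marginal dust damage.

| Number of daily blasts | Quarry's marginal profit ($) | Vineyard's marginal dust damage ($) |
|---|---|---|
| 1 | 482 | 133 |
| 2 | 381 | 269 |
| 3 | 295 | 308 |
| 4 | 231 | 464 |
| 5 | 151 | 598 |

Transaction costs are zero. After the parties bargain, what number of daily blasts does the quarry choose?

Bargaining reaches the level where marginal profit last exceeds marginal dust damage.
That holds through level 2 (381 ≥ 269) but not at 3 (295 < 308).

2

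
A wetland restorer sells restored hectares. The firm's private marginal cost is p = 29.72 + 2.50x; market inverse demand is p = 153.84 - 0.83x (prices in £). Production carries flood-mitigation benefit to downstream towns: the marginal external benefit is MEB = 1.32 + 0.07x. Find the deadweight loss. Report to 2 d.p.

Market equilibrium (private): 29.72 + 2.50x = 153.84 - 0.83x → x_m = 37.2733.
Social marginal cost = private MC − MEB = 28.40 + 2.43x.
Set SMC = demand: 28.40 + 2.43x = 153.84 - 0.83x → x* = 38.4785.
Between x* and x_m the wedge demand − SMC runs linearly from 0 to MEB(x_m), so the loss is a triangle.
DWL = ½ × 1.2052 × 3.9291 = 2.3677.

DWL = £2.37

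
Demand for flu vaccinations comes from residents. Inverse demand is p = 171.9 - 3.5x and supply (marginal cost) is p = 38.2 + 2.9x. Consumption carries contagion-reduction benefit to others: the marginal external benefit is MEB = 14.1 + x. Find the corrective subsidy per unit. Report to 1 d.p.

subsidy = 41.5 per unit

Social marginal benefit = demand + MEB = 186.0 - 2.5x.
Set SMB = MC: 186.0 - 2.5x = 38.2 + 2.9x → x* = 27.3704.
The Pigouvian subsidy equals MEB at x*: 14.1 + 1.0×27.3704 = 41.4704.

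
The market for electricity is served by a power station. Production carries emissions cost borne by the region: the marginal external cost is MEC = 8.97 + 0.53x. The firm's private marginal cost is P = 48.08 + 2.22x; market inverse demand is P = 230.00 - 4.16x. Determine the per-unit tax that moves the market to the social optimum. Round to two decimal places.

Social marginal cost = private MC + MEC = 57.05 + 2.75x.
Set SMC = demand: 57.05 + 2.75x = 230.00 - 4.16x → x* = 25.0289.
The Pigouvian tax equals MEC at x*: 8.97 + 0.53×25.0289 = 22.2353.

tax = 22.24 per unit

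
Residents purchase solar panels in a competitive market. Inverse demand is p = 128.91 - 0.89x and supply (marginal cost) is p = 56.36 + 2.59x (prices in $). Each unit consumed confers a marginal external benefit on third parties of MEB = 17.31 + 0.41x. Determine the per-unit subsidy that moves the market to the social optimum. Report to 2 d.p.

Social marginal benefit = demand + MEB = 146.22 - 0.48x.
Set SMB = MC: 146.22 - 0.48x = 56.36 + 2.59x → x* = 29.2704.
The Pigouvian subsidy equals MEB at x*: 17.31 + 0.41×29.2704 = 29.3109.

subsidy = $29.31 per unit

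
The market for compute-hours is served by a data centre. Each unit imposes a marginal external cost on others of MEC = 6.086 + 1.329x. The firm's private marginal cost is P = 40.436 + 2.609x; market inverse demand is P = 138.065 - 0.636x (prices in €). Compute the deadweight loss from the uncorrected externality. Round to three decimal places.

Market equilibrium (private): 40.436 + 2.609x = 138.065 - 0.636x → x_m = 30.0860.
Social marginal cost = private MC + MEC = 46.522 + 3.938x.
Set SMC = demand: 46.522 + 3.938x = 138.065 - 0.636x → x* = 20.0138.
Between x* and x_m the wedge SMC − demand runs linearly from 0 to MEC(x_m), so the loss is a triangle.
DWL = ½ × 10.0722 × 46.0703 = 232.0146.

DWL = €232.015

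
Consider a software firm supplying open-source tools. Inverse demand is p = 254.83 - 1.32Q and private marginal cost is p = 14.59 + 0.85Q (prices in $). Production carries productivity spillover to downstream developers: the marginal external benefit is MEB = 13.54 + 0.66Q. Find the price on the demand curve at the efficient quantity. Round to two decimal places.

P = $32.98

Social marginal cost = private MC − MEB = 1.05 + 0.19Q.
Set SMC = demand: 1.05 + 0.19Q = 254.83 - 1.32Q → Q* = 168.0662.
Consumer price on the demand curve at Q*: 254.83 − 1.32×168.0662 = 32.9826.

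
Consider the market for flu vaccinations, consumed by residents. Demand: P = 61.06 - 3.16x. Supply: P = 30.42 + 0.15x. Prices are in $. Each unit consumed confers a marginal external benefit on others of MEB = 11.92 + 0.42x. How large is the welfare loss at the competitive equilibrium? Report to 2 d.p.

Market equilibrium (private): 30.42 + 0.15x = 61.06 - 3.16x → x_m = 9.2568.
Social marginal benefit = demand + MEB = 72.98 - 2.74x.
Set SMB = MC: 72.98 - 2.74x = 30.42 + 0.15x → x* = 14.7266.
The loss is the area between SMB and MC from x* to x_m; with linear curves that's a triangle of height MEB(x_m).
DWL = ½ × 5.4698 × 15.8079 = 43.2330.

DWL = $43.23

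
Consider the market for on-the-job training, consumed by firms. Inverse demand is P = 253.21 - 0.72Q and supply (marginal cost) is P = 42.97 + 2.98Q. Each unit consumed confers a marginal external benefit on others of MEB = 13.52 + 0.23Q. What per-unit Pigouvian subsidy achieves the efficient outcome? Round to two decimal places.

Social marginal benefit = demand + MEB = 266.73 - 0.49Q.
Set SMB = MC: 266.73 - 0.49Q = 42.97 + 2.98Q → Q* = 64.4841.
The Pigouvian subsidy equals MEB at Q*: 13.52 + 0.23×64.4841 = 28.3513.

subsidy = 28.35 per unit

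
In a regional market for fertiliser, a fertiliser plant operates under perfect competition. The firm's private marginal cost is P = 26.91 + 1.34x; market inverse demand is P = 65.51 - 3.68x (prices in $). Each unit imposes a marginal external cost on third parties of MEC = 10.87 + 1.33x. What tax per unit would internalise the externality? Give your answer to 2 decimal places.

Social marginal cost = private MC + MEC = 37.78 + 2.67x.
Set SMC = demand: 37.78 + 2.67x = 65.51 - 3.68x → x* = 4.3669.
The Pigouvian tax equals MEC at x*: 10.87 + 1.33×4.3669 = 16.6780.

tax = $16.68 per unit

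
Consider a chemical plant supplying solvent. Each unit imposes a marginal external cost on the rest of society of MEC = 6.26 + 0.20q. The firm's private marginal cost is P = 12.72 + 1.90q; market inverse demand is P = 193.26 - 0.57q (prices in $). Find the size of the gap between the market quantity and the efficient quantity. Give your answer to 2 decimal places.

Market equilibrium (private): 12.72 + 1.90q = 193.26 - 0.57q → q_m = 73.0931.
Social marginal cost = private MC + MEC = 18.98 + 2.10q.
Set SMC = demand: 18.98 + 2.10q = 193.26 - 0.57q → q* = 65.2734.
Gap = |73.0931 − 65.2734| = 7.8197.

7.82 units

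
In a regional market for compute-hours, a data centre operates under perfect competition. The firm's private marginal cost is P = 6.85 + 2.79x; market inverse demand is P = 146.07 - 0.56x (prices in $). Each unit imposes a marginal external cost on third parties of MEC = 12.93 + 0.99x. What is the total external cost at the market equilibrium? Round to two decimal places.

Market equilibrium (private): 6.85 + 2.79x = 146.07 - 0.56x → x_m = 41.5582.
Total external cost = ∫₀^{x_m} (12.93 + 0.99x) dx = 12.93×41.5582 + ½×0.99×41.5582² = 1392.2541.

$1392.25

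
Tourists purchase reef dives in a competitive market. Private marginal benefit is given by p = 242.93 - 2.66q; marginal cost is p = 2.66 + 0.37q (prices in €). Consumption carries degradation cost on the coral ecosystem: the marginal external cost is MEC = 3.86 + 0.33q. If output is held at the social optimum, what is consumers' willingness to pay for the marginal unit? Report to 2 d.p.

Social marginal benefit = demand − MEC = 239.07 - 2.99q.
Set SMB = MC: 239.07 - 2.99q = 2.66 + 0.37q → q* = 70.3601.
Consumer price on the demand curve at q*: 242.93 − 2.66×70.3601 = 55.7721.

P = €55.77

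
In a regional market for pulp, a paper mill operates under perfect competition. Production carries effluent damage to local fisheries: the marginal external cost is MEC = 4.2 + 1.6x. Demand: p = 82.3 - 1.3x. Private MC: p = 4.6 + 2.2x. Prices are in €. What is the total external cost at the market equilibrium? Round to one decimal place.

€487.5

Market equilibrium (private): 4.6 + 2.2x = 82.3 - 1.3x → x_m = 22.2000.
Total external cost = ∫₀^{x_m} (4.2 + 1.6x) dx = 4.2×22.2000 + ½×1.6×22.2000² = 487.5120.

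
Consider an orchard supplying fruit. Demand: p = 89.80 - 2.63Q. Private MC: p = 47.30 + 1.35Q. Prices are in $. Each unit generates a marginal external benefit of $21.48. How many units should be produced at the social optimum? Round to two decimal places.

Social marginal cost = private MC − MEB = 25.82 + 1.35Q.
Set SMC = demand: 25.82 + 1.35Q = 89.80 - 2.63Q → Q* = 16.0754.

Q* = 16.08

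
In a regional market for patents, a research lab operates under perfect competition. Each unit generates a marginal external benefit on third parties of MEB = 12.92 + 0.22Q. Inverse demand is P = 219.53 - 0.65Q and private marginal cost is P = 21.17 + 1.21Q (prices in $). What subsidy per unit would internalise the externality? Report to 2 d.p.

Social marginal cost = private MC − MEB = 8.25 + 0.99Q.
Set SMC = demand: 8.25 + 0.99Q = 219.53 - 0.65Q → Q* = 128.8293.
The Pigouvian subsidy equals MEB at Q*: 12.92 + 0.22×128.8293 = 41.2624.

subsidy = $41.26 per unit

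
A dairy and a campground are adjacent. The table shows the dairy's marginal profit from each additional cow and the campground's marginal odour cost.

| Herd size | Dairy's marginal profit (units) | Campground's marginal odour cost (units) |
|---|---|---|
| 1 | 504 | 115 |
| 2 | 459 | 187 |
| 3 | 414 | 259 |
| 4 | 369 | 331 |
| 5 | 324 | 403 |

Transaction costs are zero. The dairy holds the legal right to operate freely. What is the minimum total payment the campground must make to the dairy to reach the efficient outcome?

Left alone the dairy would choose level 5 (marginal profit stays positive).
Efficient level: k* = 4 (marginal profit ≥ marginal odour cost through 4).
The campground must at least cover the dairy's forgone profit from cutting 5→4: 324 = 324.

324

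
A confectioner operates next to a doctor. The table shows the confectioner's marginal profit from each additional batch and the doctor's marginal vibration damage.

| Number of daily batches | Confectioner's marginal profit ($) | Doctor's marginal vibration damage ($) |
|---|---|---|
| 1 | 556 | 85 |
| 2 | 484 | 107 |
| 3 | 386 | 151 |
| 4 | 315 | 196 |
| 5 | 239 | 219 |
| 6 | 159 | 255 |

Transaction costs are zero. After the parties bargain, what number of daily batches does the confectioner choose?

Bargaining reaches the level where marginal profit last exceeds marginal vibration damage.
That holds through level 5 (239 ≥ 219) but not at 6 (159 < 255).

5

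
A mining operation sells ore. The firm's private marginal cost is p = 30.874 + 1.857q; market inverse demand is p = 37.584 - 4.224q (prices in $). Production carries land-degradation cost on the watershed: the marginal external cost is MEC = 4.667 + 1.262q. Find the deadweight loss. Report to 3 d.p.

Market equilibrium (private): 30.874 + 1.857q = 37.584 - 4.224q → q_m = 1.1034.
Social marginal cost = private MC + MEC = 35.541 + 3.119q.
Set SMC = demand: 35.541 + 3.119q = 37.584 - 4.224q → q* = 0.2782.
The loss is the area between SMC and demand from q* to q_m; with linear curves that's a triangle of height MEC(q_m).
DWL = ½ × 0.8252 × 6.0595 = 2.5001.

DWL = $2.500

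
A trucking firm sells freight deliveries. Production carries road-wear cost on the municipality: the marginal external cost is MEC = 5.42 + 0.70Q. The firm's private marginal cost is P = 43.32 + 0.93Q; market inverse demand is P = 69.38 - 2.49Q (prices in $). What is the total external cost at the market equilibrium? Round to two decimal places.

Market equilibrium (private): 43.32 + 0.93Q = 69.38 - 2.49Q → Q_m = 7.6199.
Total external cost = ∫₀^{Q_m} (5.42 + 0.70Q) dQ = 5.42×7.6199 + ½×0.70×7.6199² = 61.6219.

$61.62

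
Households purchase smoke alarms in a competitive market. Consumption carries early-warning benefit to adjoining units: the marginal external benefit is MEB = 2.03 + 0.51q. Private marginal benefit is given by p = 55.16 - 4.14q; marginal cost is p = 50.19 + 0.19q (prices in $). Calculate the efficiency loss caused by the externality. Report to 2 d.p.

DWL = $0.90

Market equilibrium (private): 50.19 + 0.19q = 55.16 - 4.14q → q_m = 1.1478.
Social marginal benefit = demand + MEB = 57.19 - 3.63q.
Set SMB = MC: 57.19 - 3.63q = 50.19 + 0.19q → q* = 1.8325.
The loss is the area between SMB and MC from q* to q_m; with linear curves that's a triangle of height MEB(q_m).
DWL = ½ × 0.6847 × 2.6154 = 0.8954.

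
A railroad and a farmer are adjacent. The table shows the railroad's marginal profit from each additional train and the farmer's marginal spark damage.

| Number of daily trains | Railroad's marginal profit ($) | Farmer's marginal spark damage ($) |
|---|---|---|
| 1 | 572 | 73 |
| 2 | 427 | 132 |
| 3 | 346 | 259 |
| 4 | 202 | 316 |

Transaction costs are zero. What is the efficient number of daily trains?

Bargaining reaches the level where marginal profit last exceeds marginal spark damage.
That holds through level 3 (346 ≥ 259) but not at 4 (202 < 316).

3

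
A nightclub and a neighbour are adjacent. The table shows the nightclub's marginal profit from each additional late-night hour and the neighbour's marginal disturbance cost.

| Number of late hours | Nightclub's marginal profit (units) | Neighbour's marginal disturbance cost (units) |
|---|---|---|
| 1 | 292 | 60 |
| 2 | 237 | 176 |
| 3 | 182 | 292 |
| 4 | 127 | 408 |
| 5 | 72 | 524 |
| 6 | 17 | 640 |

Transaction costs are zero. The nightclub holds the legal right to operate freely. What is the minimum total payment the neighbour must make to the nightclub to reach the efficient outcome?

398

Left alone the nightclub would choose level 6 (marginal profit stays positive).
Efficient level: k* = 2 (marginal profit ≥ marginal disturbance cost through 2).
The neighbour must at least cover the nightclub's forgone profit from cutting 6→2: 182 + 127 + 72 + 17 = 398.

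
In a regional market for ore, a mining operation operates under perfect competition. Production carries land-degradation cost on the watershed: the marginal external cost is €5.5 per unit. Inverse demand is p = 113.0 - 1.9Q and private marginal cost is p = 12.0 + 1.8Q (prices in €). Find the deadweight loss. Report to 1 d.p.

DWL = €4.1

Market equilibrium (private): 12.0 + 1.8Q = 113.0 - 1.9Q → Q_m = 27.2973.
Social marginal cost = private MC + MEC = 17.5 + 1.8Q.
Set SMC = demand: 17.5 + 1.8Q = 113.0 - 1.9Q → Q* = 25.8108.
Height of the DWL triangle at Q_m is SMC(Q_m) − demand(Q_m) = MEC(Q_m) = 5.5000.
DWL = ½ × 1.4865 × 5.5000 = 4.0879.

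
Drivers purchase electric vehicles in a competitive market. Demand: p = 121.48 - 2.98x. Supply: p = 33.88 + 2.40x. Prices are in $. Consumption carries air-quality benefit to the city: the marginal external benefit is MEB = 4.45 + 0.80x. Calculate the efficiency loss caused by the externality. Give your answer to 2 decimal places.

DWL = $33.34

Market equilibrium (private): 33.88 + 2.40x = 121.48 - 2.98x → x_m = 16.2825.
Social marginal benefit = demand + MEB = 125.93 - 2.18x.
Set SMB = MC: 125.93 - 2.18x = 33.88 + 2.40x → x* = 20.0983.
The loss is the area between SMB and MC from x* to x_m; with linear curves that's a triangle of height MEB(x_m).
DWL = ½ × 3.8158 × 17.4760 = 33.3425.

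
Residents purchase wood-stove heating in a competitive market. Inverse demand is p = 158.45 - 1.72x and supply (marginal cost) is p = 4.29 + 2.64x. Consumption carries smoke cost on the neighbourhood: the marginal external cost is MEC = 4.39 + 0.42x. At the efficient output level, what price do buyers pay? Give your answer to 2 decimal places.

Social marginal benefit = demand − MEC = 154.06 - 2.14x.
Set SMB = MC: 154.06 - 2.14x = 4.29 + 2.64x → x* = 31.3326.
Consumer price on the demand curve at x*: 158.45 − 1.72×31.3326 = 104.5579.

P = 104.56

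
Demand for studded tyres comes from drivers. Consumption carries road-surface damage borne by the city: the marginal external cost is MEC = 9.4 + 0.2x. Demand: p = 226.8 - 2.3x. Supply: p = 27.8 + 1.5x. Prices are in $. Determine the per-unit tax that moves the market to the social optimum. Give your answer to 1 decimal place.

tax = $18.9 per unit

Social marginal benefit = demand − MEC = 217.4 - 2.5x.
Set SMB = MC: 217.4 - 2.5x = 27.8 + 1.5x → x* = 47.4000.
The Pigouvian tax equals MEC at x*: 9.4 + 0.2×47.4000 = 18.8800.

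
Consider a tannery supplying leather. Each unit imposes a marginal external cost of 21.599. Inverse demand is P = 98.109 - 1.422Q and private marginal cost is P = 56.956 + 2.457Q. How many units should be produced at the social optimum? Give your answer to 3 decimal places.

Social marginal cost = private MC + MEC = 78.555 + 2.457Q.
Set SMC = demand: 78.555 + 2.457Q = 98.109 - 1.422Q → Q* = 5.0410.

Q* = 5.041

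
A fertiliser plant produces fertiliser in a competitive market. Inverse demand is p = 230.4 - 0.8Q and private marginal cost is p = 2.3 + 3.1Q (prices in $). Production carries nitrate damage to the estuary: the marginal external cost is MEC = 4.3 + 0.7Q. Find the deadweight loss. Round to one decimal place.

Market equilibrium (private): 2.3 + 3.1Q = 230.4 - 0.8Q → Q_m = 58.4872.
Social marginal cost = private MC + MEC = 6.6 + 3.8Q.
Set SMC = demand: 6.6 + 3.8Q = 230.4 - 0.8Q → Q* = 48.6522.
Height of the DWL triangle at Q_m is SMC(Q_m) − demand(Q_m) = MEC(Q_m) = 45.2410.
DWL = ½ × 9.8350 × 45.2410 = 222.4726.

DWL = $222.5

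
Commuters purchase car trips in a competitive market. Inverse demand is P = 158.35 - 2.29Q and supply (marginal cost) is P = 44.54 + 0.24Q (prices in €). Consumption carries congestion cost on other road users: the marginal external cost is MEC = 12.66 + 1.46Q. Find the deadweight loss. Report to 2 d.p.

Market equilibrium (private): 44.54 + 0.24Q = 158.35 - 2.29Q → Q_m = 44.9842.
Social marginal benefit = demand − MEC = 145.69 - 3.75Q.
Set SMB = MC: 145.69 - 3.75Q = 44.54 + 0.24Q → Q* = 25.3509.
Between Q* and Q_m the wedge MC − SMB runs linearly from 0 to MEC(Q_m), so the loss is a triangle.
DWL = ½ × 19.6333 × 78.3369 = 769.0059.

DWL = €769.01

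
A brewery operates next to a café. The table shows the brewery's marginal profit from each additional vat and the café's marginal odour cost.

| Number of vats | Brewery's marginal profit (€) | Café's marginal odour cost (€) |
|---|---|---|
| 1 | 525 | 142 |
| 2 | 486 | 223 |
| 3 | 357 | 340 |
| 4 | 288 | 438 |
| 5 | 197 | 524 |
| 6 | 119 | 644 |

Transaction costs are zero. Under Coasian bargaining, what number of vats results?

3

Bargaining reaches the level where marginal profit last exceeds marginal odour cost.
That holds through level 3 (357 ≥ 340) but not at 4 (288 < 438).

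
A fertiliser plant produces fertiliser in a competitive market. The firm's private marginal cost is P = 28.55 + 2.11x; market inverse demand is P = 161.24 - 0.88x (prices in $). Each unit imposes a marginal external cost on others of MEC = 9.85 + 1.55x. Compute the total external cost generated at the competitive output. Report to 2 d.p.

$1963.41

Market equilibrium (private): 28.55 + 2.11x = 161.24 - 0.88x → x_m = 44.3779.
Total external cost = ∫₀^{x_m} (9.85 + 1.55x) dx = 9.85×44.3779 + ½×1.55×44.3779² = 1963.4058.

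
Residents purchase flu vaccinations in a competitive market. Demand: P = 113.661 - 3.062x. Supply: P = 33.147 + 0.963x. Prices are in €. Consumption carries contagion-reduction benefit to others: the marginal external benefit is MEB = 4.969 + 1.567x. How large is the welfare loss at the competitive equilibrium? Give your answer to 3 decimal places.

Market equilibrium (private): 33.147 + 0.963x = 113.661 - 3.062x → x_m = 20.0035.
Social marginal benefit = demand + MEB = 118.630 - 1.495x.
Set SMB = MC: 118.630 - 1.495x = 33.147 + 0.963x → x* = 34.7775.
Height of the DWL triangle at x_m is SMB(x_m) − MC(x_m) = MEB(x_m) = 36.3145.
DWL = ½ × 14.7740 × 36.3145 = 268.2552.

DWL = €268.255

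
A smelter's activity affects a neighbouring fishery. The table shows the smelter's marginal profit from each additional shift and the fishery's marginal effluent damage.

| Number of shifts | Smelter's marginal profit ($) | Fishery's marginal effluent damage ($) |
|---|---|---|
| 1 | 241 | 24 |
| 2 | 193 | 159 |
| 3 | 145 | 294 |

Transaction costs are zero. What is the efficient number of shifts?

2

Bargaining reaches the level where marginal profit last exceeds marginal effluent damage.
That holds through level 2 (193 ≥ 159) but not at 3 (145 < 294).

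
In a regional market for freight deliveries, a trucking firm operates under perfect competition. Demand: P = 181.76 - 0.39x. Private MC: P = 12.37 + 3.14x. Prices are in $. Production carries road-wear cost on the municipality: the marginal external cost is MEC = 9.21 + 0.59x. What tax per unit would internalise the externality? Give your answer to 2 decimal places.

tax = $32.15 per unit

Social marginal cost = private MC + MEC = 21.58 + 3.73x.
Set SMC = demand: 21.58 + 3.73x = 181.76 - 0.39x → x* = 38.8786.
The Pigouvian tax equals MEC at x*: 9.21 + 0.59×38.8786 = 32.1484.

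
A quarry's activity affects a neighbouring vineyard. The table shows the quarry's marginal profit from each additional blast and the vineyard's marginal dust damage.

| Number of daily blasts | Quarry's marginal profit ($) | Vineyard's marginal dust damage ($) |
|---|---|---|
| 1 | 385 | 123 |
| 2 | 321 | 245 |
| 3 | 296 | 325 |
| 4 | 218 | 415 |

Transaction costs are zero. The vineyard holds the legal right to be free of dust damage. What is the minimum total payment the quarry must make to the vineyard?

Efficient level: marginal profit ≥ marginal dust damage through level 2, so k* = 2.
With the vineyard holding the right, the quarry must at least compensate total damage at k*: 123 + 245 = 368.

$368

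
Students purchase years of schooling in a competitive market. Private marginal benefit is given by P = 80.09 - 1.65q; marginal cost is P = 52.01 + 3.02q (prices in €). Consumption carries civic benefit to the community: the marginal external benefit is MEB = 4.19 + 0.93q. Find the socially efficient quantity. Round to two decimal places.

q* = 8.63

Social marginal benefit = demand + MEB = 84.28 - 0.72q.
Set SMB = MC: 84.28 - 0.72q = 52.01 + 3.02q → q* = 8.6283.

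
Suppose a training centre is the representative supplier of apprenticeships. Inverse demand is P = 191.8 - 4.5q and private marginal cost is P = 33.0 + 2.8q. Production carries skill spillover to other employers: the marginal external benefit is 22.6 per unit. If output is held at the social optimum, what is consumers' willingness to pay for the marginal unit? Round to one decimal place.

P = 80.0

Social marginal cost = private MC − MEB = 10.4 + 2.8q.
Set SMC = demand: 10.4 + 2.8q = 191.8 - 4.5q → q* = 24.8493.
Consumer price on the demand curve at q*: 191.8 − 4.5×24.8493 = 79.9782.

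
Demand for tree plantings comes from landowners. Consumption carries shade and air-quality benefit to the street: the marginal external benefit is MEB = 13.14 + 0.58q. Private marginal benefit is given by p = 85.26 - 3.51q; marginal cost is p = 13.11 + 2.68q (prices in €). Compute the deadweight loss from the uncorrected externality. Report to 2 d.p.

Market equilibrium (private): 13.11 + 2.68q = 85.26 - 3.51q → q_m = 11.6559.
Social marginal benefit = demand + MEB = 98.40 - 2.93q.
Set SMB = MC: 98.40 - 2.93q = 13.11 + 2.68q → q* = 15.2032.
Between q* and q_m the wedge SMB − MC runs linearly from 0 to MEB(q_m), so the loss is a triangle.
DWL = ½ × 3.5473 × 19.9004 = 35.2963.

DWL = €35.30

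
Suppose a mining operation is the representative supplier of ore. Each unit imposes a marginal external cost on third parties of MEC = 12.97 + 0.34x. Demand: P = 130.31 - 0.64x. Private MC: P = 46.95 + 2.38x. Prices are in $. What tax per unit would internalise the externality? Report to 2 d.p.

Social marginal cost = private MC + MEC = 59.92 + 2.72x.
Set SMC = demand: 59.92 + 2.72x = 130.31 - 0.64x → x* = 20.9494.
The Pigouvian tax equals MEC at x*: 12.97 + 0.34×20.9494 = 20.0928.

tax = $20.09 per unit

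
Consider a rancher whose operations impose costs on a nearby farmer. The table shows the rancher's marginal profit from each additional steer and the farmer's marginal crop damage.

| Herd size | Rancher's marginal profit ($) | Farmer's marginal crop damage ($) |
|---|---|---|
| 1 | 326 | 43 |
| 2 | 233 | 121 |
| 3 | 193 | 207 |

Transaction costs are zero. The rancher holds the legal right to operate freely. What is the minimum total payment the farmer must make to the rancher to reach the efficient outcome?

$193

Left alone the rancher would choose level 3 (marginal profit stays positive).
Efficient level: k* = 2 (marginal profit ≥ marginal crop damage through 2).
The farmer must at least cover the rancher's forgone profit from cutting 3→2: 193 = 193.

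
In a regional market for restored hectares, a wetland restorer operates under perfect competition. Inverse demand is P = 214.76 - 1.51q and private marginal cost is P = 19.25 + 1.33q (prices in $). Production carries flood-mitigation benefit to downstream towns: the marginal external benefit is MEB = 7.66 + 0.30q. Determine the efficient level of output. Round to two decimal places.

Social marginal cost = private MC − MEB = 11.59 + 1.03q.
Set SMC = demand: 11.59 + 1.03q = 214.76 - 1.51q → q* = 79.9882.

q* = 79.99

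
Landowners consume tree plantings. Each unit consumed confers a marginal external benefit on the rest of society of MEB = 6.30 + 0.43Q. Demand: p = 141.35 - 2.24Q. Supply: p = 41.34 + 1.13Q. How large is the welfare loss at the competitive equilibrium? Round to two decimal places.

Market equilibrium (private): 41.34 + 1.13Q = 141.35 - 2.24Q → Q_m = 29.6766.
Social marginal benefit = demand + MEB = 147.65 - 1.81Q.
Set SMB = MC: 147.65 - 1.81Q = 41.34 + 1.13Q → Q* = 36.1599.
The loss is the area between SMB and MC from Q* to Q_m; with linear curves that's a triangle of height MEB(Q_m).
DWL = ½ × 6.4833 × 19.0609 = 61.7888.

DWL = 61.79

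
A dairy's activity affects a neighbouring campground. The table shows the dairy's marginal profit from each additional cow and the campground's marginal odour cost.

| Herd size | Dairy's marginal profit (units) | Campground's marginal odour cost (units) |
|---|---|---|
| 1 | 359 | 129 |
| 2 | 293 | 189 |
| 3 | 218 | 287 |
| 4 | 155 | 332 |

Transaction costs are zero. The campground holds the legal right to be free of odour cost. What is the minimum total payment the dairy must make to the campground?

Efficient level: marginal profit ≥ marginal odour cost through level 2, so k* = 2.
With the campground holding the right, the dairy must at least compensate total damage at k*: 129 + 189 = 318.

318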